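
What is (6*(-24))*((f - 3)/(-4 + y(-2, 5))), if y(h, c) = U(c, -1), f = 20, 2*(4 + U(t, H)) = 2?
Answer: 2448/7 ≈ 349.71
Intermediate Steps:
U(t, H) = -3 (U(t, H) = -4 + (½)*2 = -4 + 1 = -3)
y(h, c) = -3
(6*(-24))*((f - 3)/(-4 + y(-2, 5))) = (6*(-24))*((20 - 3)/(-4 - 3)) = -2448/(-7) = -2448*(-1)/7 = -144*(-17/7) = 2448/7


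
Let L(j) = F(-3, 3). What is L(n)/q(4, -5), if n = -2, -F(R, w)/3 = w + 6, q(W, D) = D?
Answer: 27/5 ≈ 5.4000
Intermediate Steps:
F(R, w) = -18 - 3*w (F(R, w) = -3*(w + 6) = -3*(6 + w) = -18 - 3*w)
L(j) = -27 (L(j) = -18 - 3*3 = -18 - 9 = -27)
L(n)/q(4, -5) = -27/(-5) = -27*(-⅕) = 27/5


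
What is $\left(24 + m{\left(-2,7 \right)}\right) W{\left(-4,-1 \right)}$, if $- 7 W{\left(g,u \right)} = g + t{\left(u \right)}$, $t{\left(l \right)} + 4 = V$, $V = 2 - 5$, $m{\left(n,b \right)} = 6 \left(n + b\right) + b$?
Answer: $\frac{671}{7} \approx 95.857$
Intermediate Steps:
$m{\left(n,b \right)} = 6 n + 7 b$ ($m{\left(n,b \right)} = 6 \left(b + n\right) + b = \left(6 b + 6 n\right) + b = 6 n + 7 b$)
$V = -3$
$t{\left(l \right)} = -7$ ($t{\left(l \right)} = -4 - 3 = -7$)
$W{\left(g,u \right)} = 1 - \frac{g}{7}$ ($W{\left(g,u \right)} = - \frac{g - 7}{7} = - \frac{-7 + g}{7} = 1 - \frac{g}{7}$)
$\left(24 + m{\left(-2,7 \right)}\right) W{\left(-4,-1 \right)} = \left(24 + \left(6 \left(-2\right) + 7 \cdot 7\right)\right) \left(1 - - \frac{4}{7}\right) = \left(24 + \left(-12 + 49\right)\right) \left(1 + \frac{4}{7}\right) = \left(24 + 37\right) \frac{11}{7} = 61 \cdot \frac{11}{7} = \frac{671}{7}$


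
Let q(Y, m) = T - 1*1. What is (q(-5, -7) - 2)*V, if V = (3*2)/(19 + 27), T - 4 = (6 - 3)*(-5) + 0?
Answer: -42/23 ≈ -1.8261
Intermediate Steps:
T = -11 (T = 4 + ((6 - 3)*(-5) + 0) = 4 + (3*(-5) + 0) = 4 + (-15 + 0) = 4 - 15 = -11)
q(Y, m) = -12 (q(Y, m) = -11 - 1*1 = -11 - 1 = -12)
V = 3/23 (V = 6/46 = 6*(1/46) = 3/23 ≈ 0.13043)
(q(-5, -7) - 2)*V = (-12 - 2)*(3/23) = -14*3/23 = -42/23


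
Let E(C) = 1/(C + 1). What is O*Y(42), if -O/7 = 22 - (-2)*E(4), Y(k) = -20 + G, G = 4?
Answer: 12544/5 ≈ 2508.8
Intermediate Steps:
E(C) = 1/(1 + C)
Y(k) = -16 (Y(k) = -20 + 4 = -16)
O = -784/5 (O = -7*(22 - (-2)/(1 + 4)) = -7*(22 - (-2)/5) = -7*(22 - 1*(-⅖)) = -7*(22 + ⅖) = -7*112/5 = -784/5 ≈ -156.80)
O*Y(42) = -784/5*(-16) = 12544/5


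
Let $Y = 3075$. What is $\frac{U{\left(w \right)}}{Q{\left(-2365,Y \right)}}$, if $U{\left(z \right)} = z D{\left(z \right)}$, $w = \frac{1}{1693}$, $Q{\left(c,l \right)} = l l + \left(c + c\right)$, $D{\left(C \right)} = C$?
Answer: $\frac{1}{27088618342855} \approx 3.6916 \cdot 10^{-14}$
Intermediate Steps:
$Q{\left(c,l \right)} = l^{2} + 2 c$
$w = \frac{1}{1693} \approx 0.00059067$
$U{\left(z \right)} = z^{2}$ ($U{\left(z \right)} = z z = z^{2}$)
$\frac{U{\left(w \right)}}{Q{\left(-2365,Y \right)}} = \frac{1}{2866249 \left(3075^{2} + 2 \left(-2365\right)\right)} = \frac{1}{2866249 \left(9455625 - 4730\right)} = \frac{1}{2866249 \cdot 9450895} = \frac{1}{2866249} \cdot \frac{1}{9450895} = \frac{1}{27088618342855}$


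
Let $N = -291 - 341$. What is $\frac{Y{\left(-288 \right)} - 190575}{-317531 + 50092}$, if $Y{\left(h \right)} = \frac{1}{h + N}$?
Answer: $\frac{175329001}{246043880} \approx 0.71259$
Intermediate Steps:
$N = -632$
$Y{\left(h \right)} = \frac{1}{-632 + h}$ ($Y{\left(h \right)} = \frac{1}{h - 632} = \frac{1}{-632 + h}$)
$\frac{Y{\left(-288 \right)} - 190575}{-317531 + 50092} = \frac{\frac{1}{-632 - 288} - 190575}{-317531 + 50092} = \frac{\frac{1}{-920} - 190575}{-267439} = \left(- \frac{1}{920} - 190575\right) \left(- \frac{1}{267439}\right) = \left(- \frac{175329001}{920}\right) \left(- \frac{1}{267439}\right) = \frac{175329001}{246043880}$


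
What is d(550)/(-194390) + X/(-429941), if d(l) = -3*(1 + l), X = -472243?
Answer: 92510009243/83576230990 ≈ 1.1069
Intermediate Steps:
d(l) = -3 - 3*l
d(550)/(-194390) + X/(-429941) = (-3 - 3*550)/(-194390) - 472243/(-429941) = (-3 - 1650)*(-1/194390) - 472243*(-1/429941) = -1653*(-1/194390) + 472243/429941 = 1653/194390 + 472243/429941 = 92510009243/83576230990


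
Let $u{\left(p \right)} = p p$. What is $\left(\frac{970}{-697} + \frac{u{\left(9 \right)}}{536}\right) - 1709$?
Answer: $- \frac{638932191}{373592} \approx -1710.2$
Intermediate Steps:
$u{\left(p \right)} = p^{2}$
$\left(\frac{970}{-697} + \frac{u{\left(9 \right)}}{536}\right) - 1709 = \left(\frac{970}{-697} + \frac{9^{2}}{536}\right) - 1709 = \left(970 \left(- \frac{1}{697}\right) + 81 \cdot \frac{1}{536}\right) - 1709 = \left(- \frac{970}{697} + \frac{81}{536}\right) - 1709 = - \frac{463463}{373592} - 1709 = - \frac{638932191}{373592}$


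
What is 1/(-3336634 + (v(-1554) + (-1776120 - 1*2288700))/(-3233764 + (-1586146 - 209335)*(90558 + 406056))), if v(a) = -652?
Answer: -445832117549/1487578601703957330 ≈ -2.9970e-7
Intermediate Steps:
1/(-3336634 + (v(-1554) + (-1776120 - 1*2288700))/(-3233764 + (-1586146 - 209335)*(90558 + 406056))) = 1/(-3336634 + (-652 + (-1776120 - 1*2288700))/(-3233764 + (-1586146 - 209335)*(90558 + 406056))) = 1/(-3336634 + (-652 + (-1776120 - 2288700))/(-3233764 - 1795481*496614)) = 1/(-3336634 + (-652 - 4064820)/(-3233764 - 891661001334)) = 1/(-3336634 - 4065472/(-891664235098)) = 1/(-3336634 - 4065472*(-1/891664235098)) = 1/(-3336634 + 2032736/445832117549) = 1/(-1487578601703957330/445832117549) = -445832117549/1487578601703957330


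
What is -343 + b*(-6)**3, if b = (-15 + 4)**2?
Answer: -26479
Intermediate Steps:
b = 121 (b = (-11)**2 = 121)
-343 + b*(-6)**3 = -343 + 121*(-6)**3 = -343 + 121*(-216) = -343 - 26136 = -26479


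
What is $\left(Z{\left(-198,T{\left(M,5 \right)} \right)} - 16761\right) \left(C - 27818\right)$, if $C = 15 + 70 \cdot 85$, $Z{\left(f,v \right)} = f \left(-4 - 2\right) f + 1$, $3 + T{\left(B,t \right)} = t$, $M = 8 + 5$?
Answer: $5506606352$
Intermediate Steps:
$M = 13$
$T{\left(B,t \right)} = -3 + t$
$Z{\left(f,v \right)} = 1 - 6 f^{2}$ ($Z{\left(f,v \right)} = f \left(-6\right) f + 1 = - 6 f f + 1 = - 6 f^{2} + 1 = 1 - 6 f^{2}$)
$C = 5965$ ($C = 15 + 5950 = 5965$)
$\left(Z{\left(-198,T{\left(M,5 \right)} \right)} - 16761\right) \left(C - 27818\right) = \left(\left(1 - 6 \left(-198\right)^{2}\right) - 16761\right) \left(5965 - 27818\right) = \left(\left(1 - 235224\right) - 16761\right) \left(-21853\right) = \left(-235223 - 16761\right) \left(-21853\right) = \left(-251984\right) \left(-21853\right) = 5506606352$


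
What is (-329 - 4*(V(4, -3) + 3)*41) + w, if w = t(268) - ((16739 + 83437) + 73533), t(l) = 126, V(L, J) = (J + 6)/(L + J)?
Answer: -174896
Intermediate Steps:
V(L, J) = (6 + J)/(J + L)
w = -173583 (w = 126 - ((16739 + 83437) + 73533) = 126 - (100176 + 73533) = 126 - 1*173709 = 126 - 173709 = -173583)
(-329 - 4*(V(4, -3) + 3)*41) + w = (-329 - 4*((6 - 3)/(-3 + 4) + 3)*41) - 173583 = (-329 - 4*(3/1 + 3)*41) - 173583 = (-329 - 4*(1*3 + 3)*41) - 173583 = (-329 - 4*(3 + 3)*41) - 173583 = (-329 - 4*6*41) - 173583 = (-329 - 24*41) - 173583 = (-329 - 984) - 173583 = -1313 - 173583 = -174896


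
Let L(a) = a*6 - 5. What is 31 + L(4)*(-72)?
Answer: -1337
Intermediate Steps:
L(a) = -5 + 6*a (L(a) = 6*a - 5 = -5 + 6*a)
31 + L(4)*(-72) = 31 + (-5 + 6*4)*(-72) = 31 + (-5 + 24)*(-72) = 31 + 19*(-72) = 31 - 1368 = -1337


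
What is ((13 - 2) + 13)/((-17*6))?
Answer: -4/17 ≈ -0.23529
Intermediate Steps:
((13 - 2) + 13)/((-17*6)) = (11 + 13)/(-102) = -1/102*24 = -4/17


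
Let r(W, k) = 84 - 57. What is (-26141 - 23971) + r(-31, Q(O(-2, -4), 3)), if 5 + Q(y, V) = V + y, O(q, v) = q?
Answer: -50085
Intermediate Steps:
Q(y, V) = -5 + V + y (Q(y, V) = -5 + (V + y) = -5 + V + y)
r(W, k) = 27
(-26141 - 23971) + r(-31, Q(O(-2, -4), 3)) = (-26141 - 23971) + 27 = -50112 + 27 = -50085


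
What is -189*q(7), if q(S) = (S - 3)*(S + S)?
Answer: -10584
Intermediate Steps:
q(S) = 2*S*(-3 + S) (q(S) = (-3 + S)*(2*S) = 2*S*(-3 + S))
-189*q(7) = -378*7*(-3 + 7) = -378*7*4 = -189*56 = -10584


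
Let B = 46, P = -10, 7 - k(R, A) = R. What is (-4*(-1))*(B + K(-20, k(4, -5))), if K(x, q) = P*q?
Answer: 64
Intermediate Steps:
k(R, A) = 7 - R
K(x, q) = -10*q
(-4*(-1))*(B + K(-20, k(4, -5))) = (-4*(-1))*(46 - 10*(7 - 1*4)) = 4*(46 - 10*(7 - 4)) = 4*(46 - 10*3) = 4*(46 - 30) = 4*16 = 64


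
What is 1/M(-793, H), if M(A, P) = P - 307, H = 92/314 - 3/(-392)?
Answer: -61544/18875505 ≈ -0.0032605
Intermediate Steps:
H = 18503/61544 (H = 92*(1/314) - 3*(-1/392) = 46/157 + 3/392 = 18503/61544 ≈ 0.30065)
M(A, P) = -307 + P
1/M(-793, H) = 1/(-307 + 18503/61544) = 1/(-18875505/61544) = -61544/18875505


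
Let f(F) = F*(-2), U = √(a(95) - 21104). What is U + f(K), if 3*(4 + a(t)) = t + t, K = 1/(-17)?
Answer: 2/17 + I*√189402/3 ≈ 0.11765 + 145.07*I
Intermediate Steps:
K = -1/17 ≈ -0.058824
a(t) = -4 + 2*t/3 (a(t) = -4 + (t + t)/3 = -4 + (2*t)/3 = -4 + 2*t/3)
U = I*√189402/3 (U = √((-4 + (⅔)*95) - 21104) = √((-4 + 190/3) - 21104) = √(178/3 - 21104) = √(-63134/3) = I*√189402/3 ≈ 145.07*I)
f(F) = -2*F
U + f(K) = I*√189402/3 - 2*(-1/17) = I*√189402/3 + 2/17 = 2/17 + I*√189402/3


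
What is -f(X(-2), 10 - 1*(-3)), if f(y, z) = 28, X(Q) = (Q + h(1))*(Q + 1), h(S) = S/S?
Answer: -28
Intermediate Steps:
h(S) = 1
X(Q) = (1 + Q)**2 (X(Q) = (Q + 1)*(Q + 1) = (1 + Q)*(1 + Q) = (1 + Q)**2)
-f(X(-2), 10 - 1*(-3)) = -1*28 = -28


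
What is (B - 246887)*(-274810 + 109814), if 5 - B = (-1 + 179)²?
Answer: 45962275736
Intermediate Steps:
B = -31679 (B = 5 - (-1 + 179)² = 5 - 1*178² = 5 - 1*31684 = 5 - 31684 = -31679)
(B - 246887)*(-274810 + 109814) = (-31679 - 246887)*(-274810 + 109814) = -278566*(-164996) = 45962275736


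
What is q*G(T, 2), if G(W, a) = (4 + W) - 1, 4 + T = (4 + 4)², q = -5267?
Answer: -331821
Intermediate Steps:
T = 60 (T = -4 + (4 + 4)² = -4 + 8² = -4 + 64 = 60)
G(W, a) = 3 + W
q*G(T, 2) = -5267*(3 + 60) = -5267*63 = -331821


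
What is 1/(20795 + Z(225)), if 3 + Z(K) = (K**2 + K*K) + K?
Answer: 1/122267 ≈ 8.1788e-6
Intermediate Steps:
Z(K) = -3 + K + 2*K**2 (Z(K) = -3 + ((K**2 + K*K) + K) = -3 + ((K**2 + K**2) + K) = -3 + (2*K**2 + K) = -3 + (K + 2*K**2) = -3 + K + 2*K**2)
1/(20795 + Z(225)) = 1/(20795 + (-3 + 225 + 2*225**2)) = 1/(20795 + (-3 + 225 + 2*50625)) = 1/(20795 + (-3 + 225 + 101250)) = 1/(20795 + 101472) = 1/122267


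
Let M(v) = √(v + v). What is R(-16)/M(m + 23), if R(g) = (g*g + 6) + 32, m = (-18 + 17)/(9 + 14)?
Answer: 49*√1518/44 ≈ 43.389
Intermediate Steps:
m = -1/23 ≈ -0.043478
R(g) = 38 + g² (R(g) = (g² + 6) + 32 = (6 + g²) + 32 = 38 + g²)
M(v) = √2*√v (M(v) = √(2*v) = √2*√v)
R(-16)/M(m + 23) = (38 + (-16)²)/((√2*√(-1/23 + 23))) = (38 + 256)/((√2*√(528/23))) = 294/((√2*(4*√759/23))) = 294/((4*√1518/23)) = 294*(√1518/264) = 49*√1518/44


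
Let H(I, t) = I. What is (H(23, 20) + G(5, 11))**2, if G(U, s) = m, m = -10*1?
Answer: 169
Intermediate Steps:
m = -10
G(U, s) = -10
(H(23, 20) + G(5, 11))**2 = (23 - 10)**2 = 13**2 = 169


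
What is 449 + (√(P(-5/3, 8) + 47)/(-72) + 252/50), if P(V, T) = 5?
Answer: 11351/25 - √13/36 ≈ 453.94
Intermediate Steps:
449 + (√(P(-5/3, 8) + 47)/(-72) + 252/50) = 449 + (√(5 + 47)/(-72) + 252/50) = 449 + (√52*(-1/72) + 252*(1/50)) = 449 + ((2*√13)*(-1/72) + 126/25) = 449 + (-√13/36 + 126/25) = 449 + (126/25 - √13/36) = 11351/25 - √13/36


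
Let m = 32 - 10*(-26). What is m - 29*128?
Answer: -3420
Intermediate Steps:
m = 292 (m = 32 + 260 = 292)
m - 29*128 = 292 - 29*128 = 292 - 3712 = -3420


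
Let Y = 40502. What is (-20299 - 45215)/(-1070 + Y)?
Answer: -10919/6572 ≈ -1.6614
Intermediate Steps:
(-20299 - 45215)/(-1070 + Y) = (-20299 - 45215)/(-1070 + 40502) = -65514/39432 = -65514*1/39432 = -10919/6572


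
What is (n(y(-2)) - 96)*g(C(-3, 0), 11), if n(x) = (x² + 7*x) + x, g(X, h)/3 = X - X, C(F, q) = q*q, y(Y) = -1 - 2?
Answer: 0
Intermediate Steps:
y(Y) = -3
C(F, q) = q²
g(X, h) = 0 (g(X, h) = 3*(X - X) = 3*0 = 0)
n(x) = x² + 8*x
(n(y(-2)) - 96)*g(C(-3, 0), 11) = (-3*(8 - 3) - 96)*0 = (-3*5 - 96)*0 = (-15 - 96)*0 = -111*0 = 0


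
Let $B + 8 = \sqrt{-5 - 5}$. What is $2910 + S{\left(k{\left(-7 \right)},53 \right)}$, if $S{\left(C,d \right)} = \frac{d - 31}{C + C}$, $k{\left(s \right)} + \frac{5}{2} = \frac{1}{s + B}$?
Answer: $\frac{17954380}{6179} + \frac{44 i \sqrt{10}}{6179} \approx 2905.7 + 0.022518 i$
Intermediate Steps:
$B = -8 + i \sqrt{10}$ ($B = -8 + \sqrt{-5 - 5} = -8 + \sqrt{-10} = -8 + i \sqrt{10} \approx -8.0 + 3.1623 i$)
$k{\left(s \right)} = - \frac{5}{2} + \frac{1}{-8 + s + i \sqrt{10}}$ ($k{\left(s \right)} = - \frac{5}{2} + \frac{1}{s - \left(8 - i \sqrt{10}\right)} = - \frac{5}{2} + \frac{1}{-8 + s + i \sqrt{10}}$)
$S{\left(C,d \right)} = \frac{-31 + d}{2 C}$
$2910 + S{\left(k{\left(-7 \right)},53 \right)} = 2910 + \frac{-31 + 53}{2 \frac{42 - -35 - 5 i \sqrt{10}}{2 \left(-8 - 7 + i \sqrt{10}\right)}} = 2910 + \frac{1}{2} \frac{1}{\frac{1}{2} \frac{1}{-15 + i \sqrt{10}} \left(42 + 35 - 5 i \sqrt{10}\right)} 22 = 2910 + \frac{1}{2} \frac{1}{\frac{1}{2} \frac{1}{-15 + i \sqrt{10}} \left(77 - 5 i \sqrt{10}\right)} 22 = 2910 + \frac{1}{2} \frac{2 \left(-15 + i \sqrt{10}\right)}{77 - 5 i \sqrt{10}} \cdot 22 = 2910 + \frac{22 \left(-15 + i \sqrt{10}\right)}{77 - 5 i \sqrt{10}}$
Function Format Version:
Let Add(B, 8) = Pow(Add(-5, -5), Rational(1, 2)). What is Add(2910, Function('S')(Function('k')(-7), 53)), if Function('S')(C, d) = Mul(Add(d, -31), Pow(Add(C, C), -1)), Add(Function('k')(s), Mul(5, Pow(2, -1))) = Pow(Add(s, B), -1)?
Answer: Add(Rational(17954380, 6179), Mul(Rational(44, 6179), I, Pow(10, Rational(1, 2)))) ≈ Add(2905.7, Mul(0.022518, I))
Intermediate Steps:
B = Add(-8, Mul(I, Pow(10, Rational(1, 2)))) (B = Add(-8, Pow(Add(-5, -5), Rational(1, 2))) = Add(-8, Pow(-10, Rational(1, 2))) = Add(-8, Mul(I, Pow(10, Rational(1, 2)))) ≈ Add(-8.0000, Mul(3.1623, I)))
Function('k')(s) = Add(Rational(-5, 2), Pow(Add(-8, s, Mul(I, Pow(10, Rational(1, 2)))), -1)) (Function('k')(s) = Add(Rational(-5, 2), Pow(Add(s, Add(-8, Mul(I, Pow(10, Rational(1, 2))))), -1)) = Add(Rational(-5, 2), Pow(Add(-8, s, Mul(I, Pow(10, Rational(1, 2)))), -1)))
Function('S')(C, d) = Mul(Rational(1, 2), Pow(C, -1), Add(-31, d)) (Function('S')(C, d) = Mul(Add(-31, d), Pow(Mul(2, C), -1)) = Mul(Add(-31, d), Mul(Rational(1, 2), Pow(C, -1))) = Mul(Rational(1, 2), Pow(C, -1), Add(-31, d)))
Add(2910, Function('S')(Function('k')(-7), 53)) = Add(2910, Mul(Rational(1, 2), Pow(Mul(Rational(1, 2), Pow(Add(-8, -7, Mul(I, Pow(10, Rational(1, 2)))), -1), Add(42, Mul(-5, -7), Mul(-5, I, Pow(10, Rational(1, 2))))), -1), Add(-31, 53))) = Add(2910, Mul(Rational(1, 2), Pow(Mul(Rational(1, 2), Pow(Add(-15, Mul(I, Pow(10, Rational(1, 2)))), -1), Add(42, 35, Mul(-5, I, Pow(10, Rational(1, 2))))), -1), 22)) = Add(2910, Mul(Rational(1, 2), Pow(Mul(Rational(1, 2), Pow(Add(-15, Mul(I, Pow(10, Rational(1, 2)))), -1), Add(77, Mul(-5, I, Pow(10, Rational(1, 2))))), -1), 22)) = Add(2910, Mul(Rational(1, 2), Mul(2, Pow(Add(77, Mul(-5, I, Pow(10, Rational(1, 2)))), -1), Add(-15, Mul(I, Pow(10, Rational(1, 2))))), 22)) = Add(2910, Mul(22, Pow(Add(77, Mul(-5, I, Pow(10, Rational(1, 2)))), -1), Add(-15, Mul(I, Pow(10, Rational(1, 2))))))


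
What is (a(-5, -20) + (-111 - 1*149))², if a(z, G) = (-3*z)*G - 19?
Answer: 335241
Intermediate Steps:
a(z, G) = -19 - 3*G*z (a(z, G) = -3*G*z - 19 = -19 - 3*G*z)
(a(-5, -20) + (-111 - 1*149))² = ((-19 - 3*(-20)*(-5)) + (-111 - 1*149))² = ((-19 - 300) + (-111 - 149))² = (-319 - 260)² = (-579)² = 335241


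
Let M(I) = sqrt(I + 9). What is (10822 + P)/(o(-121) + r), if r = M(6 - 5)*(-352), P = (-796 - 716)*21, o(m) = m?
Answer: -20930/10119 + 669760*sqrt(10)/111309 ≈ 16.959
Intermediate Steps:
P = -31752 (P = -1512*21 = -31752)
M(I) = sqrt(9 + I)
r = -352*sqrt(10) (r = sqrt(9 + (6 - 5))*(-352) = sqrt(9 + 1)*(-352) = sqrt(10)*(-352) = -352*sqrt(10) ≈ -1113.1)
(10822 + P)/(o(-121) + r) = (10822 - 31752)/(-121 - 352*sqrt(10)) = -20930/(-121 - 352*sqrt(10))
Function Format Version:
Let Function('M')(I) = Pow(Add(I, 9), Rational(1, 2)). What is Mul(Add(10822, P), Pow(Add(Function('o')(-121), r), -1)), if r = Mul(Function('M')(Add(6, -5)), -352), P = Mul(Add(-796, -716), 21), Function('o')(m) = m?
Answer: Add(Rational(-20930, 10119), Mul(Rational(669760, 111309), Pow(10, Rational(1, 2)))) ≈ 16.959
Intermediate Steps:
P = -31752 (P = Mul(-1512, 21) = -31752)
Function('M')(I) = Pow(Add(9, I), Rational(1, 2))
r = Mul(-352, Pow(10, Rational(1, 2))) (r = Mul(Pow(Add(9, Add(6, -5)), Rational(1, 2)), -352) = Mul(Pow(Add(9, 1), Rational(1, 2)), -352) = Mul(Pow(10, Rational(1, 2)), -352) = Mul(-352, Pow(10, Rational(1, 2))) ≈ -1113.1)
Mul(Add(10822, P), Pow(Add(Function('o')(-121), r), -1)) = Mul(Add(10822, -31752), Pow(Add(-121, Mul(-352, Pow(10, Rational(1, 2)))), -1)) = Mul(-20930, Pow(Add(-121, Mul(-352, Pow(10, Rational(1, 2)))), -1))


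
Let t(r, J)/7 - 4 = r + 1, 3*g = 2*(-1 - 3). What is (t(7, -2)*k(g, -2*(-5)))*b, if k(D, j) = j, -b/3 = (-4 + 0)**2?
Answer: -40320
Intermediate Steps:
g = -8/3 (g = (2*(-1 - 3))/3 = (2*(-4))/3 = (1/3)*(-8) = -8/3 ≈ -2.6667)
t(r, J) = 35 + 7*r (t(r, J) = 28 + 7*(r + 1) = 28 + 7*(1 + r) = 28 + (7 + 7*r) = 35 + 7*r)
b = -48 (b = -3*(-4 + 0)**2 = -3*(-4)**2 = -3*16 = -48)
(t(7, -2)*k(g, -2*(-5)))*b = ((35 + 7*7)*(-2*(-5)))*(-48) = ((35 + 49)*10)*(-48) = (84*10)*(-48) = 840*(-48) = -40320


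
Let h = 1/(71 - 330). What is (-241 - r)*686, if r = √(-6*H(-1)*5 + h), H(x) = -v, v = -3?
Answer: -165326 - 98*I*√6037549/37 ≈ -1.6533e+5 - 6508.1*I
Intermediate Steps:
h = -1/259 (h = 1/(-259) = -1/259 ≈ -0.0038610)
H(x) = 3 (H(x) = -1*(-3) = 3)
r = I*√6037549/259 (r = √(-6*3*5 - 1/259) = √(-18*5 - 1/259) = √(-90 - 1/259) = √(-23311/259) = I*√6037549/259 ≈ 9.487*I)
(-241 - r)*686 = (-241 - I*√6037549/259)*686 = -165326 - 98*I*√6037549/37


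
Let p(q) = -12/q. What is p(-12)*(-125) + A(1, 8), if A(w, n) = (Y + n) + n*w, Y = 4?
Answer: -105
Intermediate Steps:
A(w, n) = 4 + n + n*w (A(w, n) = (4 + n) + n*w = 4 + n + n*w)
p(-12)*(-125) + A(1, 8) = -12/(-12)*(-125) + (4 + 8 + 8*1) = -12*(-1/12)*(-125) + (4 + 8 + 8) = 1*(-125) + 20 = -125 + 20 = -105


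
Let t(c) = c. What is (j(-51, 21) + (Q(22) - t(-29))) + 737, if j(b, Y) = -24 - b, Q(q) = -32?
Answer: 761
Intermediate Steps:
(j(-51, 21) + (Q(22) - t(-29))) + 737 = ((-24 - 1*(-51)) + (-32 - 1*(-29))) + 737 = ((-24 + 51) + (-32 + 29)) + 737 = (27 - 3) + 737 = 24 + 737 = 761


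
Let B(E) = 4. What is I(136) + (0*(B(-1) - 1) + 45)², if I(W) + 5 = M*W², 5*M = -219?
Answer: -4040524/5 ≈ -8.0811e+5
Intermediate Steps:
M = -219/5 (M = (⅕)*(-219) = -219/5 ≈ -43.800)
I(W) = -5 - 219*W²/5
I(136) + (0*(B(-1) - 1) + 45)² = (-5 - 219/5*136²) + (0*(4 - 1) + 45)² = (-5 - 219/5*18496) + (0*3 + 45)² = (-5 - 4050624/5) + (0 + 45)² = -4050649/5 + 45² = -4050649/5 + 2025 = -4040524/5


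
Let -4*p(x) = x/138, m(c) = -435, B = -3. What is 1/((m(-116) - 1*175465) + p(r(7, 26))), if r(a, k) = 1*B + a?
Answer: -138/24274201 ≈ -5.6850e-6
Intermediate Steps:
r(a, k) = -3 + a (r(a, k) = 1*(-3) + a = -3 + a)
p(x) = -x/552 (p(x) = -x/(4*138) = -x/552)
1/((m(-116) - 1*175465) + p(r(7, 26))) = 1/((-435 - 1*175465) - (-3 + 7)/552) = 1/((-435 - 175465) - 1/552*4) = 1/(-175900 - 1/138) = 1/(-24274201/138) = -138/24274201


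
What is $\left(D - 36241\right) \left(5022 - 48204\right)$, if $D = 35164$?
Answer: $46507014$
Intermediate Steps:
$\left(D - 36241\right) \left(5022 - 48204\right) = \left(35164 - 36241\right) \left(5022 - 48204\right) = \left(-1077\right) \left(-43182\right) = 46507014$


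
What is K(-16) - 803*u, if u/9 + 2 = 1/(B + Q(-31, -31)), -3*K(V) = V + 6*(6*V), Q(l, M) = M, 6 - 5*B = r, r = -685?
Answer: 23450939/1608 ≈ 14584.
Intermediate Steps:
B = 691/5 (B = 6/5 - ⅕*(-685) = 6/5 + 137 = 691/5 ≈ 138.20)
K(V) = -37*V/3 (K(V) = -(V + 6*(6*V))/3 = -(V + 36*V)/3 = -37*V/3)
u = -9603/536 (u = -18 + 9/(691/5 - 31) = -18 + 9/(536/5) = -18 + 9*(5/536) = -18 + 45/536 = -9603/536 ≈ -17.916)
K(-16) - 803*u = -37/3*(-16) - 803*(-9603/536) = 592/3 + 7711209/536 = 23450939/1608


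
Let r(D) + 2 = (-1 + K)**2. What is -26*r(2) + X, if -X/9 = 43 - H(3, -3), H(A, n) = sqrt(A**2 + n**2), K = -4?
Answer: -985 + 27*sqrt(2) ≈ -946.82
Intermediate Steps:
X = -387 + 27*sqrt(2) (X = -9*(43 - sqrt(3**2 + (-3)**2)) = -9*(43 - sqrt(9 + 9)) = -9*(43 - sqrt(18)) = -9*(43 - 3*sqrt(2)) = -387 + 27*sqrt(2) ≈ -348.82)
r(D) = 23 (r(D) = -2 + (-1 - 4)**2 = -2 + (-5)**2 = -2 + 25 = 23)
-26*r(2) + X = -26*23 + (-387 + 27*sqrt(2)) = -598 + (-387 + 27*sqrt(2)) = -985 + 27*sqrt(2)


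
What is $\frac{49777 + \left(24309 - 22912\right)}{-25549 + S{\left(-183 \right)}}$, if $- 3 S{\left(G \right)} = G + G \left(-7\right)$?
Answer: $- \frac{51174}{25915} \approx -1.9747$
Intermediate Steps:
$S{\left(G \right)} = 2 G$ ($S{\left(G \right)} = - \frac{G + G \left(-7\right)}{3} = - \frac{G - 7 G}{3} = - \frac{\left(-6\right) G}{3} = 2 G$)
$\frac{49777 + \left(24309 - 22912\right)}{-25549 + S{\left(-183 \right)}} = \frac{49777 + \left(24309 - 22912\right)}{-25549 + 2 \left(-183\right)} = \frac{49777 + 1397}{-25549 - 366} = \frac{51174}{-25915} = 51174 \left(- \frac{1}{25915}\right) = - \frac{51174}{25915}$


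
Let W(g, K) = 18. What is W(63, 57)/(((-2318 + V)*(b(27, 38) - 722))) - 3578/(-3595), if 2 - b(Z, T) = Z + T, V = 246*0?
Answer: 130214017/130831397 ≈ 0.99528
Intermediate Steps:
V = 0
b(Z, T) = 2 - T - Z (b(Z, T) = 2 - (Z + T) = 2 - (T + Z) = 2 + (-T - Z) = 2 - T - Z)
W(63, 57)/(((-2318 + V)*(b(27, 38) - 722))) - 3578/(-3595) = 18/(((-2318 + 0)*((2 - 1*38 - 1*27) - 722))) - 3578/(-3595) = 18/((-2318*((2 - 38 - 27) - 722))) - 3578*(-1/3595) = 18/((-2318*(-63 - 722))) + 3578/3595 = 18/((-2318*(-785))) + 3578/3595 = 18/1819630 + 3578/3595 = 18*(1/1819630) + 3578/3595 = 9/909815 + 3578/3595 = 130214017/130831397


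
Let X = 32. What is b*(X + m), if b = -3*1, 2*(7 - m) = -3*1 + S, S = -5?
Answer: -129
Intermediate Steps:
m = 11 (m = 7 - (-3*1 - 5)/2 = 7 - (-3 - 5)/2 = 7 - ½*(-8) = 7 + 4 = 11)
b = -3
b*(X + m) = -3*(32 + 11) = -3*43 = -129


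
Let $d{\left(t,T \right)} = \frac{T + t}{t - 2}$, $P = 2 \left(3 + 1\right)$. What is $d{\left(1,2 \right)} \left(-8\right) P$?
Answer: $192$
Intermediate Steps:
$P = 8$ ($P = 2 \cdot 4 = 8$)
$d{\left(t,T \right)} = \frac{T + t}{-2 + t}$
$d{\left(1,2 \right)} \left(-8\right) P = \frac{2 + 1}{-2 + 1} \left(-8\right) 8 = \frac{1}{-1} \cdot 3 \left(-8\right) 8 = \left(-1\right) 3 \left(-8\right) 8 = \left(-3\right) \left(-8\right) 8 = 24 \cdot 8 = 192$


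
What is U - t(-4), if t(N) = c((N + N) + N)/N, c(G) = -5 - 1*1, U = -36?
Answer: -75/2 ≈ -37.500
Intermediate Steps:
c(G) = -6 (c(G) = -5 - 1 = -6)
t(N) = -6/N
U - t(-4) = -36 - (-6)/(-4) = -36 - (-6)*(-1)/4 = -36 - 1*3/2 = -36 - 3/2 = -75/2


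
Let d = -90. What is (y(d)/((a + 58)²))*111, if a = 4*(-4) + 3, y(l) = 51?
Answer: 629/225 ≈ 2.7956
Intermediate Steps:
a = -13 (a = -16 + 3 = -13)
(y(d)/((a + 58)²))*111 = (51/((-13 + 58)²))*111 = (51/(45²))*111 = (51/2025)*111 = (51*(1/2025))*111 = (17/675)*111 = 629/225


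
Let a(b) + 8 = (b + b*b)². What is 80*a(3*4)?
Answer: 1946240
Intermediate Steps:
a(b) = -8 + (b + b²)² (a(b) = -8 + (b + b*b)² = -8 + (b + b²)²)
80*a(3*4) = 80*(-8 + (3*4)²*(1 + 3*4)²) = 80*(-8 + 12²*(1 + 12)²) = 80*(-8 + 144*13²) = 80*(-8 + 144*169) = 80*(-8 + 24336) = 80*24328 = 1946240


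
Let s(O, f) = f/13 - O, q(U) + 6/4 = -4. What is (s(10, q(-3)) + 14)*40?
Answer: 1860/13 ≈ 143.08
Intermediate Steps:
q(U) = -11/2 (q(U) = -3/2 - 4 = -11/2)
s(O, f) = -O + f/13 (s(O, f) = f*(1/13) - O = f/13 - O = -O + f/13)
(s(10, q(-3)) + 14)*40 = ((-1*10 + (1/13)*(-11/2)) + 14)*40 = ((-10 - 11/26) + 14)*40 = (-271/26 + 14)*40 = (93/26)*40 = 1860/13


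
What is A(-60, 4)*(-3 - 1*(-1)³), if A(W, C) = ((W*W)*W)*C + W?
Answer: 1728120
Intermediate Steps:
A(W, C) = W + C*W³ (A(W, C) = (W²*W)*C + W = W³*C + W = C*W³ + W = W + C*W³)
A(-60, 4)*(-3 - 1*(-1)³) = (-60 + 4*(-60)³)*(-3 - 1*(-1)³) = (-60 + 4*(-216000))*(-3 - 1*(-1)) = (-60 - 864000)*(-3 + 1) = -864060*(-2) = 1728120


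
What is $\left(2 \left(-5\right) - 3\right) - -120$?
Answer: $107$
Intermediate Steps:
$\left(2 \left(-5\right) - 3\right) - -120 = \left(-10 - 3\right) + 120 = -13 + 120 = 107$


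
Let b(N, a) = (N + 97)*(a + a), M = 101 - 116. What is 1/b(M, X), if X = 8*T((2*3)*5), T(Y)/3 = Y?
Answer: 1/118080 ≈ 8.4688e-6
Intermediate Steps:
T(Y) = 3*Y
X = 720 (X = 8*(3*((2*3)*5)) = 8*(3*(6*5)) = 8*(3*30) = 8*90 = 720)
M = -15
b(N, a) = 2*a*(97 + N) (b(N, a) = (97 + N)*(2*a) = 2*a*(97 + N))
1/b(M, X) = 1/(2*720*(97 - 15)) = 1/(2*720*82) = 1/118080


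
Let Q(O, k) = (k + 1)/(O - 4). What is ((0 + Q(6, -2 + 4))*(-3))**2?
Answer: 81/4 ≈ 20.250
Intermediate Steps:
Q(O, k) = (1 + k)/(-4 + O)
((0 + Q(6, -2 + 4))*(-3))**2 = ((0 + (1 + (-2 + 4))/(-4 + 6))*(-3))**2 = ((0 + (1 + 2)/2)*(-3))**2 = ((0 + (1/2)*3)*(-3))**2 = ((0 + 3/2)*(-3))**2 = ((3/2)*(-3))**2 = (-9/2)**2 = 81/4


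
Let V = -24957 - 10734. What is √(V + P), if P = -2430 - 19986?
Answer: I*√58107 ≈ 241.05*I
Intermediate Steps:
V = -35691
P = -22416
√(V + P) = √(-35691 - 22416) = √(-58107) = I*√58107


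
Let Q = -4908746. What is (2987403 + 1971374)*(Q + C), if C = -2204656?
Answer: -35273774229354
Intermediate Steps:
(2987403 + 1971374)*(Q + C) = (2987403 + 1971374)*(-4908746 - 2204656) = 4958777*(-7113402) = -35273774229354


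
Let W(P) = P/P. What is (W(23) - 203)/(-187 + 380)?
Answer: -202/193 ≈ -1.0466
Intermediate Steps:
W(P) = 1
(W(23) - 203)/(-187 + 380) = (1 - 203)/(-187 + 380) = -202/193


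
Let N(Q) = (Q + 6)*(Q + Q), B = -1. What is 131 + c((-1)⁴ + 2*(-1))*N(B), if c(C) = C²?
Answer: 121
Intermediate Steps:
N(Q) = 2*Q*(6 + Q) (N(Q) = (6 + Q)*(2*Q) = 2*Q*(6 + Q))
131 + c((-1)⁴ + 2*(-1))*N(B) = 131 + ((-1)⁴ + 2*(-1))²*(2*(-1)*(6 - 1)) = 131 + (1 - 2)²*(2*(-1)*5) = 131 + (-1)²*(-10) = 131 + 1*(-10) = 131 - 10 = 121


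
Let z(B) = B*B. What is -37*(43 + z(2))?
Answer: -1739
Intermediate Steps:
z(B) = B²
-37*(43 + z(2)) = -37*(43 + 2²) = -37*(43 + 4) = -37*47 = -1739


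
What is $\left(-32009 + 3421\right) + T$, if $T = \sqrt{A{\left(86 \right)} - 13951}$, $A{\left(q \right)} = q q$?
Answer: $-28588 + i \sqrt{6555} \approx -28588.0 + 80.963 i$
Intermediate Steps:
$A{\left(q \right)} = q^{2}$
$T = i \sqrt{6555}$ ($T = \sqrt{86^{2} - 13951} = \sqrt{7396 - 13951} = \sqrt{-6555} = i \sqrt{6555} \approx 80.963 i$)
$\left(-32009 + 3421\right) + T = \left(-32009 + 3421\right) + i \sqrt{6555} = -28588 + i \sqrt{6555}$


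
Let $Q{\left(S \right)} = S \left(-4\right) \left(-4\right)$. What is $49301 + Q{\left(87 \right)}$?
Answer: $50693$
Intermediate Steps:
$Q{\left(S \right)} = 16 S$ ($Q{\left(S \right)} = - 4 S \left(-4\right) = 16 S$)
$49301 + Q{\left(87 \right)} = 49301 + 16 \cdot 87 = 49301 + 1392 = 50693$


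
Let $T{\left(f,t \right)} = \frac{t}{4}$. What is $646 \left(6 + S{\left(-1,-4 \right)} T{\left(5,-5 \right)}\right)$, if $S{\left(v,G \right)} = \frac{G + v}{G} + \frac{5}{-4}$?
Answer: $3876$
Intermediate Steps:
$S{\left(v,G \right)} = - \frac{5}{4} + \frac{G + v}{G}$ ($S{\left(v,G \right)} = \frac{G + v}{G} + 5 \left(- \frac{1}{4}\right) = \frac{G + v}{G} - \frac{5}{4} = - \frac{5}{4} + \frac{G + v}{G}$)
$T{\left(f,t \right)} = \frac{t}{4}$ ($T{\left(f,t \right)} = t \frac{1}{4} = \frac{t}{4}$)
$646 \left(6 + S{\left(-1,-4 \right)} T{\left(5,-5 \right)}\right) = 646 \left(6 + \frac{-1 - -1}{-4} \cdot \frac{1}{4} \left(-5\right)\right) = 646 \left(6 + - \frac{-1 + 1}{4} \left(- \frac{5}{4}\right)\right) = 646 \left(6 + \left(- \frac{1}{4}\right) 0 \left(- \frac{5}{4}\right)\right) = 646 \left(6 + 0 \left(- \frac{5}{4}\right)\right) = 646 \left(6 + 0\right) = 646 \cdot 6 = 3876$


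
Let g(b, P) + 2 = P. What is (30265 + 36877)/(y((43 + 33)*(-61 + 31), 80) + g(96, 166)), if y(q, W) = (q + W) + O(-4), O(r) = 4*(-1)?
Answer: -33571/1020 ≈ -32.913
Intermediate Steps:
O(r) = -4
g(b, P) = -2 + P
y(q, W) = -4 + W + q (y(q, W) = (q + W) - 4 = (W + q) - 4 = -4 + W + q)
(30265 + 36877)/(y((43 + 33)*(-61 + 31), 80) + g(96, 166)) = (30265 + 36877)/((-4 + 80 + (43 + 33)*(-61 + 31)) + (-2 + 166)) = 67142/((-4 + 80 + 76*(-30)) + 164) = 67142/((-4 + 80 - 2280) + 164) = 67142/(-2204 + 164) = 67142/(-2040) = 67142*(-1/2040) = -33571/1020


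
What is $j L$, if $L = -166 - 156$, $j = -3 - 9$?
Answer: $3864$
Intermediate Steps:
$j = -12$
$L = -322$
$j L = \left(-12\right) \left(-322\right) = 3864$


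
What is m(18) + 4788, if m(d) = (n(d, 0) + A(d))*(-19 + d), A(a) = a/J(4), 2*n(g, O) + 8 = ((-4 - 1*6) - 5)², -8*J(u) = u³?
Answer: 18727/4 ≈ 4681.8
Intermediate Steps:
J(u) = -u³/8
n(g, O) = 217/2 (n(g, O) = -4 + ((-4 - 1*6) - 5)²/2 = -4 + ((-4 - 6) - 5)²/2 = -4 + (-10 - 5)²/2 = -4 + (½)*(-15)² = -4 + (½)*225 = -4 + 225/2 = 217/2)
A(a) = -a/8 (A(a) = a/((-⅛*4³)) = a/((-⅛*64)) = a/(-8) = a*(-⅛) = -a/8)
m(d) = (-19 + d)*(217/2 - d/8) (m(d) = (217/2 - d/8)*(-19 + d) = (-19 + d)*(217/2 - d/8))
m(18) + 4788 = (-4123/2 - ⅛*18² + (887/8)*18) + 4788 = (-4123/2 - ⅛*324 + 7983/4) + 4788 = (-4123/2 - 81/2 + 7983/4) + 4788 = -425/4 + 4788 = 18727/4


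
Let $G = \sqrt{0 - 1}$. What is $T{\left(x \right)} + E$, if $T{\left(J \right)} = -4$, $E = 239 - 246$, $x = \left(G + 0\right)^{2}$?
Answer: $-11$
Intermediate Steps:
$G = i$ ($G = \sqrt{-1} = i \approx 1.0 i$)
$x = -1$ ($x = \left(i + 0\right)^{2} = i^{2} = -1$)
$E = -7$ ($E = 239 - 246 = -7$)
$T{\left(x \right)} + E = -4 - 7 = -11$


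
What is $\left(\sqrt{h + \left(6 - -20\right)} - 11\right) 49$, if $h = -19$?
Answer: $-539 + 49 \sqrt{7} \approx -409.36$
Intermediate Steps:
$\left(\sqrt{h + \left(6 - -20\right)} - 11\right) 49 = \left(\sqrt{-19 + \left(6 - -20\right)} - 11\right) 49 = \left(\sqrt{-19 + \left(6 + 20\right)} - 11\right) 49 = \left(\sqrt{-19 + 26} - 11\right) 49 = \left(\sqrt{7} - 11\right) 49 = \left(-11 + \sqrt{7}\right) 49 = -539 + 49 \sqrt{7}$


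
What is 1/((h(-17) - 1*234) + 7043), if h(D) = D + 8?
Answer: 1/6800 ≈ 0.00014706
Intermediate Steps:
h(D) = 8 + D
1/((h(-17) - 1*234) + 7043) = 1/(((8 - 17) - 1*234) + 7043) = 1/((-9 - 234) + 7043) = 1/(-243 + 7043) = 1/6800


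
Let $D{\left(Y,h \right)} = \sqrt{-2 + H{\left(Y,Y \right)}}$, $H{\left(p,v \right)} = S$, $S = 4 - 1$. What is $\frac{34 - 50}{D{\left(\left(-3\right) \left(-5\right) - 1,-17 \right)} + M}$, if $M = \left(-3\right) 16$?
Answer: $\frac{16}{47} \approx 0.34043$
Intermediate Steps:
$S = 3$ ($S = 4 - 1 = 3$)
$M = -48$
$H{\left(p,v \right)} = 3$
$D{\left(Y,h \right)} = 1$ ($D{\left(Y,h \right)} = \sqrt{-2 + 3} = \sqrt{1} = 1$)
$\frac{34 - 50}{D{\left(\left(-3\right) \left(-5\right) - 1,-17 \right)} + M} = \frac{34 - 50}{1 - 48} = - \frac{16}{-47} = \left(-16\right) \left(- \frac{1}{47}\right) = \frac{16}{47}$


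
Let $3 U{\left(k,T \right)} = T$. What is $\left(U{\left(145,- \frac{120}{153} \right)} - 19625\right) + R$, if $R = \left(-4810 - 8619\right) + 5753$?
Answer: $- \frac{4177093}{153} \approx -27301.0$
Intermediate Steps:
$U{\left(k,T \right)} = \frac{T}{3}$
$R = -7676$ ($R = -13429 + 5753 = -7676$)
$\left(U{\left(145,- \frac{120}{153} \right)} - 19625\right) + R = \left(\frac{\left(-120\right) \frac{1}{153}}{3} - 19625\right) - 7676 = \left(\frac{1}{3} \left(- \frac{40}{51}\right) - 19625\right) - 7676 = \left(- \frac{40}{153} - 19625\right) - 7676 = - \frac{3002665}{153} - 7676 = - \frac{4177093}{153}$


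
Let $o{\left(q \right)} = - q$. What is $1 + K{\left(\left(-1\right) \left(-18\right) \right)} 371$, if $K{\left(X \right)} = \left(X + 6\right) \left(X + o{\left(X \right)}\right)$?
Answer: $1$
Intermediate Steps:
$K{\left(X \right)} = 0$ ($K{\left(X \right)} = \left(X + 6\right) \left(X - X\right) = \left(6 + X\right) 0 = 0$)
$1 + K{\left(\left(-1\right) \left(-18\right) \right)} 371 = 1 + 0 \cdot 371 = 1 + 0 = 1$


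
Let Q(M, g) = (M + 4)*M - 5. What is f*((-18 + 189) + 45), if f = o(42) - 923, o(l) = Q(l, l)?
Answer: 216864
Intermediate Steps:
Q(M, g) = -5 + M*(4 + M) (Q(M, g) = (4 + M)*M - 5 = M*(4 + M) - 5 = -5 + M*(4 + M))
o(l) = -5 + l² + 4*l
f = 1004 (f = (-5 + 42² + 4*42) - 923 = (-5 + 1764 + 168) - 923 = 1927 - 923 = 1004)
f*((-18 + 189) + 45) = 1004*((-18 + 189) + 45) = 1004*(171 + 45) = 1004*216 = 216864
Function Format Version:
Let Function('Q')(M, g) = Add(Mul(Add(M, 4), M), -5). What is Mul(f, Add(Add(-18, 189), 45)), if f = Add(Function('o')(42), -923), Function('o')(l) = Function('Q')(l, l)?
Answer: 216864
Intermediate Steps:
Function('Q')(M, g) = Add(-5, Mul(M, Add(4, M))) (Function('Q')(M, g) = Add(Mul(Add(4, M), M), -5) = Add(Mul(M, Add(4, M)), -5) = Add(-5, Mul(M, Add(4, M))))
Function('o')(l) = Add(-5, Pow(l, 2), Mul(4, l))
f = 1004 (f = Add(Add(-5, Pow(42, 2), Mul(4, 42)), -923) = Add(Add(-5, 1764, 168), -923) = Add(1927, -923) = 1004)
Mul(f, Add(Add(-18, 189), 45)) = Mul(1004, Add(Add(-18, 189), 45)) = Mul(1004, Add(171, 45)) = Mul(1004, 216) = 216864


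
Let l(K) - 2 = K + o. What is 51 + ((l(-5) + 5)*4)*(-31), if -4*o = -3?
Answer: -290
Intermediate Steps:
o = 3/4 (o = -1/4*(-3) = 3/4 ≈ 0.75000)
l(K) = 11/4 + K (l(K) = 2 + (K + 3/4) = 2 + (3/4 + K) = 11/4 + K)
51 + ((l(-5) + 5)*4)*(-31) = 51 + (((11/4 - 5) + 5)*4)*(-31) = 51 + ((-9/4 + 5)*4)*(-31) = 51 + ((11/4)*4)*(-31) = 51 + 11*(-31) = 51 - 341 = -290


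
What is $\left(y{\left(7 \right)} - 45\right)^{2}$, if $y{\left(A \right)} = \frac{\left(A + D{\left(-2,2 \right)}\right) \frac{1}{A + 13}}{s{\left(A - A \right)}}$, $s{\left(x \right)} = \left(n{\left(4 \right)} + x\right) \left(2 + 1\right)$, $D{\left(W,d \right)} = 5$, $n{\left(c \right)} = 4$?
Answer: $\frac{808201}{400} \approx 2020.5$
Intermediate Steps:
$s{\left(x \right)} = 12 + 3 x$ ($s{\left(x \right)} = \left(4 + x\right) \left(2 + 1\right) = \left(4 + x\right) 3 = 12 + 3 x$)
$y{\left(A \right)} = \frac{5 + A}{12 \left(13 + A\right)}$ ($y{\left(A \right)} = \frac{\left(A + 5\right) \frac{1}{A + 13}}{12 + 3 \left(A - A\right)} = \frac{\left(5 + A\right) \frac{1}{13 + A}}{12 + 3 \cdot 0} = \frac{\frac{1}{13 + A} \left(5 + A\right)}{12 + 0} = \frac{\frac{1}{13 + A} \left(5 + A\right)}{12} = \frac{5 + A}{13 + A} \frac{1}{12} = \frac{5 + A}{12 \left(13 + A\right)}$)
$\left(y{\left(7 \right)} - 45\right)^{2} = \left(\frac{5 + 7}{12 \left(13 + 7\right)} - 45\right)^{2} = \left(\frac{1}{12} \cdot \frac{1}{20} \cdot 12 - 45\right)^{2} = \left(\frac{1}{20} - 45\right)^{2} = \left(- \frac{899}{20}\right)^{2} = \frac{808201}{400}$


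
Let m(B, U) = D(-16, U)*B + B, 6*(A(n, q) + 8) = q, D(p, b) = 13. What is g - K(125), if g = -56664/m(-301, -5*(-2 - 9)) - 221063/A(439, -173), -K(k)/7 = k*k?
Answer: 53731080443/465647 ≈ 1.1539e+5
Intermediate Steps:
K(k) = -7*k² (K(k) = -7*k*k = -7*k²)
A(n, q) = -8 + q/6
m(B, U) = 14*B (m(B, U) = 13*B + B = 14*B)
g = 2800939818/465647 (g = -56664/(14*(-301)) - 221063/(-8 + (⅙)*(-173)) = -56664/(-4214) - 221063/(-8 - 173/6) = -56664*(-1/4214) - 221063/(-221/6) = 28332/2107 - 221063*(-6/221) = 28332/2107 + 1326378/221 = 2800939818/465647 ≈ 6015.2)
g - K(125) = 2800939818/465647 - (-7)*125² = 2800939818/465647 - (-7)*15625 = 2800939818/465647 - 1*(-109375) = 2800939818/465647 + 109375 = 53731080443/465647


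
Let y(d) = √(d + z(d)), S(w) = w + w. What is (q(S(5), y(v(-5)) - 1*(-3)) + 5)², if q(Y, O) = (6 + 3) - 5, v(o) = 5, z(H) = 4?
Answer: 81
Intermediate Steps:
S(w) = 2*w
y(d) = √(4 + d) (y(d) = √(d + 4) = √(4 + d))
q(Y, O) = 4 (q(Y, O) = 9 - 5 = 4)
(q(S(5), y(v(-5)) - 1*(-3)) + 5)² = (4 + 5)² = 9² = 81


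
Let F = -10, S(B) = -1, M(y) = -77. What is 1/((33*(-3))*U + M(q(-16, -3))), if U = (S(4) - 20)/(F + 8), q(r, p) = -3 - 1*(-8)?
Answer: -2/2233 ≈ -0.00089566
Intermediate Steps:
q(r, p) = 5 (q(r, p) = -3 + 8 = 5)
U = 21/2 (U = (-1 - 20)/(-10 + 8) = -21/(-2) = -21*(-½) = 21/2 ≈ 10.500)
1/((33*(-3))*U + M(q(-16, -3))) = 1/((33*(-3))*(21/2) - 77) = 1/(-99*21/2 - 77) = 1/(-2079/2 - 77) = 1/(-2233/2) = -2/2233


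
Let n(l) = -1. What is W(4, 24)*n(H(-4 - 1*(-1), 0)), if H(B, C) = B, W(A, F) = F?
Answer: -24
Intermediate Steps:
W(4, 24)*n(H(-4 - 1*(-1), 0)) = 24*(-1) = -24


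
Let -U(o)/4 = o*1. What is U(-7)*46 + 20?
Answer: 1308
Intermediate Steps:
U(o) = -4*o
U(-7)*46 + 20 = -4*(-7)*46 + 20 = 28*46 + 20 = 1288 + 20 = 1308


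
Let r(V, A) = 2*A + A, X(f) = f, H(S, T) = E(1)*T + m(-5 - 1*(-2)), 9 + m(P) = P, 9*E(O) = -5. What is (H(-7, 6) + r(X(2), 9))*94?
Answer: 3290/3 ≈ 1096.7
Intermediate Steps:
E(O) = -5/9 (E(O) = (1/9)*(-5) = -5/9)
m(P) = -9 + P
H(S, T) = -12 - 5*T/9 (H(S, T) = -5*T/9 + (-9 + (-5 - 1*(-2))) = -5*T/9 + (-9 + (-5 + 2)) = -5*T/9 + (-9 - 3) = -5*T/9 - 12 = -12 - 5*T/9)
r(V, A) = 3*A
(H(-7, 6) + r(X(2), 9))*94 = ((-12 - 5/9*6) + 3*9)*94 = ((-12 - 10/3) + 27)*94 = (-46/3 + 27)*94 = (35/3)*94 = 3290/3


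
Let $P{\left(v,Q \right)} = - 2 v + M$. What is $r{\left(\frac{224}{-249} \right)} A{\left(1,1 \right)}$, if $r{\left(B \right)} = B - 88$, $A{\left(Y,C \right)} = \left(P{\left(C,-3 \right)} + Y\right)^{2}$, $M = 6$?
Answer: $- \frac{553400}{249} \approx -2222.5$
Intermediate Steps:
$P{\left(v,Q \right)} = 6 - 2 v$ ($P{\left(v,Q \right)} = - 2 v + 6 = 6 - 2 v$)
$A{\left(Y,C \right)} = \left(6 + Y - 2 C\right)^{2}$ ($A{\left(Y,C \right)} = \left(\left(6 - 2 C\right) + Y\right)^{2} = \left(6 + Y - 2 C\right)^{2}$)
$r{\left(B \right)} = -88 + B$
$r{\left(\frac{224}{-249} \right)} A{\left(1,1 \right)} = \left(-88 + \frac{224}{-249}\right) \left(6 + 1 - 2\right)^{2} = \left(-88 + 224 \left(- \frac{1}{249}\right)\right) \left(6 + 1 - 2\right)^{2} = \left(-88 - \frac{224}{249}\right) 5^{2} = \left(- \frac{22136}{249}\right) 25 = - \frac{553400}{249}$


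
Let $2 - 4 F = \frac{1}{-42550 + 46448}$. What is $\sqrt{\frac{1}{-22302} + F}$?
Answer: $\frac{\sqrt{419762969083878}}{28977732} \approx 0.70703$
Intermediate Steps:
$F = \frac{7795}{15592}$ ($F = \frac{1}{2} - \frac{1}{4 \left(-42550 + 46448\right)} = \frac{1}{2} - \frac{1}{4 \cdot 3898} = \frac{1}{2} - \frac{1}{15592} = \frac{7795}{15592} \approx 0.49994$)
$\sqrt{\frac{1}{-22302} + F} = \sqrt{\frac{1}{-22302} + \frac{7795}{15592}} = \sqrt{- \frac{1}{22302} + \frac{7795}{15592}} = \sqrt{\frac{86914249}{173866392}} = \frac{\sqrt{419762969083878}}{28977732}$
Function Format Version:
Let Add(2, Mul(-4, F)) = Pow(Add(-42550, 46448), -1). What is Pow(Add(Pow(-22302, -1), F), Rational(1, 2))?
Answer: Mul(Rational(1, 28977732), Pow(419762969083878, Rational(1, 2))) ≈ 0.70703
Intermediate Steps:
F = Rational(7795, 15592) (F = Add(Rational(1, 2), Mul(Rational(-1, 4), Pow(Add(-42550, 46448), -1))) = Add(Rational(1, 2), Mul(Rational(-1, 4), Pow(3898, -1))) = Add(Rational(1, 2), Mul(Rational(-1, 4), Rational(1, 3898))) = Add(Rational(1, 2), Rational(-1, 15592)) = Rational(7795, 15592) ≈ 0.49994)
Pow(Add(Pow(-22302, -1), F), Rational(1, 2)) = Pow(Add(Pow(-22302, -1), Rational(7795, 15592)), Rational(1, 2)) = Pow(Add(Rational(-1, 22302), Rational(7795, 15592)), Rational(1, 2)) = Pow(Rational(86914249, 173866392), Rational(1, 2)) = Mul(Rational(1, 28977732), Pow(419762969083878, Rational(1, 2)))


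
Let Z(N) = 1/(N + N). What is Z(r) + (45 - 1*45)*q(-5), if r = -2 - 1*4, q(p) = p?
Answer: -1/12 ≈ -0.083333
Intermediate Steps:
r = -6 (r = -2 - 4 = -6)
Z(N) = 1/(2*N)
Z(r) + (45 - 1*45)*q(-5) = (½)/(-6) + (45 - 1*45)*(-5) = (½)*(-⅙) + (45 - 45)*(-5) = -1/12 + 0*(-5) = -1/12 + 0 = -1/12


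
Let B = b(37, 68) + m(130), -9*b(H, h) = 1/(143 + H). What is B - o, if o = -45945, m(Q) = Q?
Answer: 74641499/1620 ≈ 46075.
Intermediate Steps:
b(H, h) = -1/(9*(143 + H))
B = 210599/1620 (B = -1/(1287 + 9*37) + 130 = -1/(1287 + 333) + 130 = -1/1620 + 130 = 210599/1620 ≈ 130.00)
B - o = 210599/1620 - 1*(-45945) = 210599/1620 + 45945 = 74641499/1620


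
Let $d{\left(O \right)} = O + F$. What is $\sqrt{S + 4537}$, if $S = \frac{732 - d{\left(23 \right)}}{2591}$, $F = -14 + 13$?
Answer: $\frac{\sqrt{30459995507}}{2591} \approx 67.359$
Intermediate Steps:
$F = -1$
$d{\left(O \right)} = -1 + O$ ($d{\left(O \right)} = O - 1 = -1 + O$)
$S = \frac{710}{2591}$ ($S = \frac{732 - \left(-1 + 23\right)}{2591} = \left(732 - 22\right) \frac{1}{2591} = 710 \cdot \frac{1}{2591} = \frac{710}{2591} \approx 0.27403$)
$\sqrt{S + 4537} = \sqrt{\frac{710}{2591} + 4537} = \sqrt{\frac{11756077}{2591}} = \frac{\sqrt{30459995507}}{2591}$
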